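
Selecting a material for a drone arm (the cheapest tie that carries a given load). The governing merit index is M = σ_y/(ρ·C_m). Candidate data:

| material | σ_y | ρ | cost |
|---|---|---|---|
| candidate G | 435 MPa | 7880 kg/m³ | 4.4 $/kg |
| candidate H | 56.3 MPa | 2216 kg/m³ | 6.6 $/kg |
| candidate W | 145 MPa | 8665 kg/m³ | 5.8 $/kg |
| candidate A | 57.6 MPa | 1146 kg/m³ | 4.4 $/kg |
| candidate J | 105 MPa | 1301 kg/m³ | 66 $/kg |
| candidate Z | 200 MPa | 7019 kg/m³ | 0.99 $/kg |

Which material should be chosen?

Evaluate M for each candidate:
  candidate Z: M = 28.8 kN·m per $
  candidate G: M = 12.5 kN·m per $
  candidate A: M = 11.4 kN·m per $
  candidate H: M = 3.85 kN·m per $
  candidate W: M = 2.89 kN·m per $
  candidate J: M = 1.22 kN·m per $
Candidate Z ranks first.

candidate Z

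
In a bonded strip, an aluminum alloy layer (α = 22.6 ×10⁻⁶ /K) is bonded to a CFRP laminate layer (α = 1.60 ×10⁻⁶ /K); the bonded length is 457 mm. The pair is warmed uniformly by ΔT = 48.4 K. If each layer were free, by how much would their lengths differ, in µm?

464 µm

Δα = |22.6 − 1.60|×10⁻⁶/K = 21.0×10⁻⁶/K.
ΔL_mismatch = Δα·L·ΔT = 21.0×10⁻⁶ × 457.0 mm × 48.4 K = 464 µm.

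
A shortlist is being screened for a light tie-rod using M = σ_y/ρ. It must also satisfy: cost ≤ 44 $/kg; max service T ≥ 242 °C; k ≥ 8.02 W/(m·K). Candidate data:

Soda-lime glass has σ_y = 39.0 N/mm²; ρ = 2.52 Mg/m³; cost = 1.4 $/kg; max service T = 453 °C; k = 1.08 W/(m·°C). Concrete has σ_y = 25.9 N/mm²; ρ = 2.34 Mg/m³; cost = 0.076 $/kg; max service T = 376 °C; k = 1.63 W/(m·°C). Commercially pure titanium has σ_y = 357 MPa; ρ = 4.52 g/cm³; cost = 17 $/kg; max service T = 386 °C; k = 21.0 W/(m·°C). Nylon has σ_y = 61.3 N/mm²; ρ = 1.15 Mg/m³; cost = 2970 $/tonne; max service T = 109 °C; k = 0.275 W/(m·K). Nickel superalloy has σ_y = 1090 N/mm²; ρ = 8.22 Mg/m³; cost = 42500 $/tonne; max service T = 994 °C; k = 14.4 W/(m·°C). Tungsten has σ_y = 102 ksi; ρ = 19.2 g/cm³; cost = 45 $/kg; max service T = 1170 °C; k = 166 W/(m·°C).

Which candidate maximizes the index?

nickel superalloy

Screen on constraints: cost ≤ 44 $/kg; max service T ≥ 242 °C; k ≥ 8.02 W/(m·K). Survivors: commercially pure titanium, nickel superalloy.
In SI units:
  commercially pure titanium: σ_y = 357.0 MPa, ρ = 4520 kg/m³
  nickel superalloy: σ_y = 1090 MPa, ρ = 8220 kg/m³
  nickel superalloy: M = 133 kN·m/kg
  commercially pure titanium: M = 79.0 kN·m/kg
The maximum is for nickel superalloy.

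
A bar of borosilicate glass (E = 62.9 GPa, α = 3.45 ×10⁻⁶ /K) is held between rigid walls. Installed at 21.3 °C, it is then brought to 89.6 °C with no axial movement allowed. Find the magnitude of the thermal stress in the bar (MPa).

14.8 MPa

ΔT = 68.30 K. Constrained thermal stress σ = E·α·ΔT = 62.90×10³ MPa × 3.45×10⁻⁶ × 68.30 = 14.8 MPa (compressive).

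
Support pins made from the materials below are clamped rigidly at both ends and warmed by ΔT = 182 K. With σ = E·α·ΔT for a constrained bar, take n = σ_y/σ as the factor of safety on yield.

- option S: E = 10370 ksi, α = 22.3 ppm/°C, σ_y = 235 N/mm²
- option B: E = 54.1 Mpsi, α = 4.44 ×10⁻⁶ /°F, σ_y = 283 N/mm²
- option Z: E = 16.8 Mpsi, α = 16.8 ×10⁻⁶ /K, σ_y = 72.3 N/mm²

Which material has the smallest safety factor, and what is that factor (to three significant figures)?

Converting E to GPa, α to ×10⁻⁶/K, σ_y to MPa, then σ and n for each:
  option S: E = 71.50, α = 22.3, σ_y = 235.0 → σ = 290 MPa, n = 0.810
  option B: E = 373.0, α = 7.99, σ_y = 283.0 → σ = 543 MPa, n = 0.522
  option Z: E = 115.8, α = 16.8, σ_y = 72.30 → σ = 354 MPa, n = 0.204
Smallest n: option Z with n = 0.204.

option Z, n = 0.204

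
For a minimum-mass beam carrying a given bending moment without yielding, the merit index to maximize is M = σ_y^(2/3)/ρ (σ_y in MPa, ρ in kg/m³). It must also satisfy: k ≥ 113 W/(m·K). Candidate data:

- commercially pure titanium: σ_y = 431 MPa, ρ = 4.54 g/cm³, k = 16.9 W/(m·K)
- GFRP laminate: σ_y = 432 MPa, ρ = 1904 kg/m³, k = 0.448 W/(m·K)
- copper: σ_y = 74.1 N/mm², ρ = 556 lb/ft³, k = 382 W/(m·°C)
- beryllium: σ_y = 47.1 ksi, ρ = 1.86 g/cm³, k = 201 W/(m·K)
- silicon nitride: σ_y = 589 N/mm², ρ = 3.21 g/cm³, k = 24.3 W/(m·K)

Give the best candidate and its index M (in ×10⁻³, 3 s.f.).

beryllium, M = 25.4×10⁻³

Screen on constraints: k ≥ 113 W/(m·K). Survivors: copper, beryllium.
After converting to SI:
  copper: σ_y = 74.10 MPa, ρ = 8906 kg/m³
  beryllium: σ_y = 324.7 MPa, ρ = 1860 kg/m³
  beryllium: M = 25.4×10⁻³
  copper: M = 1.98×10⁻³
Beryllium ranks first.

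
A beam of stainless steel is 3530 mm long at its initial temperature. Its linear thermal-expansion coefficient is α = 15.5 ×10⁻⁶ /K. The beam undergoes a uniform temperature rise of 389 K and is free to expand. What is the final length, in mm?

3551.3 mm

ΔL = α·L₀·ΔT = 15.5×10⁻⁶ × 3530 mm × 389.0 K = 21.3 mm.
L = L₀ + ΔL = 3530 + 21.3 = 3551.3 mm.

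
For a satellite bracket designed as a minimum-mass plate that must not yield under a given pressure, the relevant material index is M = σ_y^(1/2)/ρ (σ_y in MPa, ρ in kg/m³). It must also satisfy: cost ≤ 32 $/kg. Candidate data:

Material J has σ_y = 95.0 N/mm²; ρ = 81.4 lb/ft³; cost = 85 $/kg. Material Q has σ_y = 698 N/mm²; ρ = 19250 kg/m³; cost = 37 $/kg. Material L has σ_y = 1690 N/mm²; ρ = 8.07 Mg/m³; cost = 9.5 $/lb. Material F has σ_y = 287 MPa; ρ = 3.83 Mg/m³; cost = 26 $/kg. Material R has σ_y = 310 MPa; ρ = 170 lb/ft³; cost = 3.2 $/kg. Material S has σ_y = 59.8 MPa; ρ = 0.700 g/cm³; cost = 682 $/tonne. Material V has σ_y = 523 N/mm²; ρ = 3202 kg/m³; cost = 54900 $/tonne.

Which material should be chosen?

Screen on constraints: cost ≤ 32 $/kg. Survivors: material L, material F, material R, material S.
After converting to SI:
  material L: σ_y = 1690 MPa, ρ = 8070 kg/m³
  material F: σ_y = 287.0 MPa, ρ = 3830 kg/m³
  material R: σ_y = 310.0 MPa, ρ = 2723 kg/m³
  material S: σ_y = 59.80 MPa, ρ = 700.0 kg/m³
  material S: M = 11.0×10⁻³
  material R: M = 6.47×10⁻³
  material L: M = 5.09×10⁻³
  material F: M = 4.42×10⁻³
The maximum is for material S.

material S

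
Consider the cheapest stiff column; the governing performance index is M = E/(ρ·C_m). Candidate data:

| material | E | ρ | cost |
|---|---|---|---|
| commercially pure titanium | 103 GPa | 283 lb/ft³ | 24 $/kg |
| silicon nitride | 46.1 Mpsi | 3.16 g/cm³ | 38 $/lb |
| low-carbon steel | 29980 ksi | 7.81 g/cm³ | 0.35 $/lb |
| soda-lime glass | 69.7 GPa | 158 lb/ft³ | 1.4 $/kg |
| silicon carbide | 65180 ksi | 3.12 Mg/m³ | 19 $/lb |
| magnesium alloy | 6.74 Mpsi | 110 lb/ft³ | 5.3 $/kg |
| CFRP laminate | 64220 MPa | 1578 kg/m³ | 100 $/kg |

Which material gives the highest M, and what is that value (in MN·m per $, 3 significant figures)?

low-carbon steel, M = 34.3 MN·m per $

Putting every candidate on a common basis:
  commercially pure titanium: E = 103.0 GPa, ρ = 4533 kg/m³, cost = 24.00 $/kg
  silicon nitride: E = 317.8 GPa, ρ = 3160 kg/m³, cost = 83.77 $/kg
  low-carbon steel: E = 206.7 GPa, ρ = 7810 kg/m³, cost = 0.7716 $/kg
  soda-lime glass: E = 69.70 GPa, ρ = 2531 kg/m³, cost = 1.400 $/kg
  silicon carbide: E = 449.4 GPa, ρ = 3120 kg/m³, cost = 41.89 $/kg
  magnesium alloy: E = 46.47 GPa, ρ = 1762 kg/m³, cost = 5.300 $/kg
  CFRP laminate: E = 64.22 GPa, ρ = 1578 kg/m³, cost = 100.0 $/kg
  low-carbon steel: M = 34.3 MN·m per $
  soda-lime glass: M = 19.7 MN·m per $
  magnesium alloy: M = 4.98 MN·m per $
  silicon carbide: M = 3.44 MN·m per $
  silicon nitride: M = 1.20 MN·m per $
  commercially pure titanium: M = 0.947 MN·m per $
  CFRP laminate: M = 0.407 MN·m per $
Low-carbon steel ranks first.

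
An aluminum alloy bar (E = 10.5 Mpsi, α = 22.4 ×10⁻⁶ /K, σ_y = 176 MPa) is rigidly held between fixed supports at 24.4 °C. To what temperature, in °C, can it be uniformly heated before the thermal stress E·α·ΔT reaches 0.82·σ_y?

113 °C

E = 10.5 Mpsi = 72.39 GPa.
E·α·ΔT = 144.3 MPa ⇒ ΔT = 144.3 / (72.39×10³ × 22.4×10⁻⁶) = 89.00 K.
T = 24.4 + 89.00 = 113.4 °C.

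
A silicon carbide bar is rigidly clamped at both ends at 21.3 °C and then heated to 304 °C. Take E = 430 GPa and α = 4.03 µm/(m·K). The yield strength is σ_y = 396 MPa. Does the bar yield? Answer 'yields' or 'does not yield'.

yields

ΔT = 282.7 K. Constrained thermal stress σ = E·α·ΔT = 430.0×10³ MPa × 4.03×10⁻⁶ × 282.7 = 490 MPa (compressive).
Compare to σ_y = 396 MPa: σ ≥ σ_y, so it yields.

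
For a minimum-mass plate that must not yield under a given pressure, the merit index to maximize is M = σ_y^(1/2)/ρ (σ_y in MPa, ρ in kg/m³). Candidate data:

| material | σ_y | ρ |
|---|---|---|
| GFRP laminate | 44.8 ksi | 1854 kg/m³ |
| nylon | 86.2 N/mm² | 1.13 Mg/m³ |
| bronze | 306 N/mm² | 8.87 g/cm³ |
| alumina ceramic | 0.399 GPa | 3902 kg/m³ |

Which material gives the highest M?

GFRP laminate

Normalizing units and computing the index:
  GFRP laminate: σ_y = 308.9 MPa, ρ = 1854 kg/m³
  nylon: σ_y = 86.20 MPa, ρ = 1130 kg/m³
  bronze: σ_y = 306.0 MPa, ρ = 8870 kg/m³
  alumina ceramic: σ_y = 399.0 MPa, ρ = 3902 kg/m³
  GFRP laminate: M = 9.48×10⁻³
  nylon: M = 8.22×10⁻³
  alumina ceramic: M = 5.12×10⁻³
  bronze: M = 1.97×10⁻³
The maximum is for GFRP laminate.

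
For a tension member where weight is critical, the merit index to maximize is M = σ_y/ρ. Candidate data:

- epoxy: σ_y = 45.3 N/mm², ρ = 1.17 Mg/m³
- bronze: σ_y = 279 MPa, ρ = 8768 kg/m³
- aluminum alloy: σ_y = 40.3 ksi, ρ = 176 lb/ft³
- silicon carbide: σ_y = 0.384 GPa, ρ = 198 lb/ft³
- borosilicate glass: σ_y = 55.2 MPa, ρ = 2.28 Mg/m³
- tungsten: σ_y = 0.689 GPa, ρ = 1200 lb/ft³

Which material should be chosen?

Normalizing units and computing the index:
  epoxy: σ_y = 45.30 MPa, ρ = 1170 kg/m³
  bronze: σ_y = 279.0 MPa, ρ = 8768 kg/m³
  aluminum alloy: σ_y = 277.9 MPa, ρ = 2819 kg/m³
  silicon carbide: σ_y = 384.0 MPa, ρ = 3172 kg/m³
  borosilicate glass: σ_y = 55.20 MPa, ρ = 2280 kg/m³
  tungsten: σ_y = 689.0 MPa, ρ = 19220 kg/m³
  silicon carbide: M = 121 kN·m/kg
  aluminum alloy: M = 98.6 kN·m/kg
  epoxy: M = 38.7 kN·m/kg
  tungsten: M = 35.8 kN·m/kg
  bronze: M = 31.8 kN·m/kg
  borosilicate glass: M = 24.2 kN·m/kg
Silicon carbide ranks first.

silicon carbide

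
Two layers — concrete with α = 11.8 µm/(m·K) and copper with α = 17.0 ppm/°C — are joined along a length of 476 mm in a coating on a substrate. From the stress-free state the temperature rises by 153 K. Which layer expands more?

copper

α(concrete) = 11.8×10⁻⁶/K vs α(copper) = 17.0×10⁻⁶/K.
Higher α expands more for the same ΔT: copper.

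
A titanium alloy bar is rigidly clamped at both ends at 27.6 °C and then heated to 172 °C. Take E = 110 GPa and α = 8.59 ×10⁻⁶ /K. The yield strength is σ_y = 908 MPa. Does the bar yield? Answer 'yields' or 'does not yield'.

ΔT = 144.4 K. Constrained thermal stress σ = E·α·ΔT = 110.0×10³ MPa × 8.59×10⁻⁶ × 144.4 = 136 MPa (compressive).
Compare to σ_y = 908 MPa: σ < σ_y, so it does not yield.

does not yield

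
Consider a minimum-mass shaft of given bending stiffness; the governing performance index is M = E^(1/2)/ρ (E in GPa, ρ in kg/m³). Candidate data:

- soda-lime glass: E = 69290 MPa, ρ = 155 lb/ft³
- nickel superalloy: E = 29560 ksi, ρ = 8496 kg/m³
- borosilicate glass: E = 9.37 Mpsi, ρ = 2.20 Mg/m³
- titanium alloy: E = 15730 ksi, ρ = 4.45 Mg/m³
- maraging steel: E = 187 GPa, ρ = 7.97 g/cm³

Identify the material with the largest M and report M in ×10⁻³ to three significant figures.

Convert each candidate to consistent units, then evaluate M:
  soda-lime glass: E = 69.29 GPa, ρ = 2483 kg/m³
  nickel superalloy: E = 203.8 GPa, ρ = 8496 kg/m³
  borosilicate glass: E = 64.60 GPa, ρ = 2200 kg/m³
  titanium alloy: E = 108.5 GPa, ρ = 4450 kg/m³
  maraging steel: E = 187.0 GPa, ρ = 7970 kg/m³
  borosilicate glass: M = 3.65×10⁻³
  soda-lime glass: M = 3.35×10⁻³
  titanium alloy: M = 2.34×10⁻³
  maraging steel: M = 1.72×10⁻³
  nickel superalloy: M = 1.68×10⁻³
Borosilicate glass has the largest M.

borosilicate glass, M = 3.65×10⁻³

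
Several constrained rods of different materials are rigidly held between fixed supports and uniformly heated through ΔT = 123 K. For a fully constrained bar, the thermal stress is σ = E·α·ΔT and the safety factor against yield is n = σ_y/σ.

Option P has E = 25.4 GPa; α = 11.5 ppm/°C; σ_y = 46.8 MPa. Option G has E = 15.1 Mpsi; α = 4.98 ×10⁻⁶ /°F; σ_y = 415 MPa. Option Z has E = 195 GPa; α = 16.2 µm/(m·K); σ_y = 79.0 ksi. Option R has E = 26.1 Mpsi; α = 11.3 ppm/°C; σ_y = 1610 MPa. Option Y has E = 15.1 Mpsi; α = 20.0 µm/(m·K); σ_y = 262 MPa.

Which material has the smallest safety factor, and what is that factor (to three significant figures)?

option Y, n = 1.02

Converting E to GPa, α to ×10⁻⁶/K, σ_y to MPa, then σ and n for each:
  option P: E = 25.40, α = 11.5, σ_y = 46.80 → σ = 35.9 MPa, n = 1.30
  option G: E = 104.1, α = 8.96, σ_y = 415.0 → σ = 115 MPa, n = 3.62
  option Z: E = 195.0, α = 16.2, σ_y = 544.7 → σ = 389 MPa, n = 1.40
  option R: E = 180.0, α = 11.3, σ_y = 1610 → σ = 250 MPa, n = 6.44
  option Y: E = 104.1, α = 20.0, σ_y = 262.0 → σ = 256 MPa, n = 1.02
Smallest n: option Y with n = 1.02.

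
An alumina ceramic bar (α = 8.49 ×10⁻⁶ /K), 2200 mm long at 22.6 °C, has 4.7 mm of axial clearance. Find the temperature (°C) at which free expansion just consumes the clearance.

274 °C

α·L₀·ΔT = 4.7 mm ⇒ ΔT = 4.7 / (8.49×10⁻⁶ × 2200.0) = 251.6 K.
T = 22.6 + 251.6 = 274.2 °C.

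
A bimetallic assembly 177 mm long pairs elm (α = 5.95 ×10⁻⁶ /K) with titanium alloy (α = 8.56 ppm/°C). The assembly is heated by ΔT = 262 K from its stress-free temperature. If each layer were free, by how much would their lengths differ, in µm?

Δα = |5.95 − 8.56|×10⁻⁶/K = 2.61×10⁻⁶/K.
ΔL_mismatch = Δα·L·ΔT = 2.61×10⁻⁶ × 177.0 mm × 262.0 K = 121 µm.

121 µm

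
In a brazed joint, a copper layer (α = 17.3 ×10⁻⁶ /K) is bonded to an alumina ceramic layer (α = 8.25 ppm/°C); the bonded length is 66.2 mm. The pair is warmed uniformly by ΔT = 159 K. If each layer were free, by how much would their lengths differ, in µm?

Δα = |17.3 − 8.25|×10⁻⁶/K = 9.05×10⁻⁶/K.
ΔL_mismatch = Δα·L·ΔT = 9.05×10⁻⁶ × 66.2 mm × 159.0 K = 95.3 µm.

95.3 µm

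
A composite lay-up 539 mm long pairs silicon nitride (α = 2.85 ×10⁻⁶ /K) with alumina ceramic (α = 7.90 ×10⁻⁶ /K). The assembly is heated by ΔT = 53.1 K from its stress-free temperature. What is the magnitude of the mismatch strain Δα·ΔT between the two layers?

2.68×10⁻⁴

Δα = |2.85 − 7.90|×10⁻⁶/K = 5.05×10⁻⁶/K.
Mismatch strain = Δα·ΔT = 5.05×10⁻⁶ × 53.1 = 2.68×10⁻⁴.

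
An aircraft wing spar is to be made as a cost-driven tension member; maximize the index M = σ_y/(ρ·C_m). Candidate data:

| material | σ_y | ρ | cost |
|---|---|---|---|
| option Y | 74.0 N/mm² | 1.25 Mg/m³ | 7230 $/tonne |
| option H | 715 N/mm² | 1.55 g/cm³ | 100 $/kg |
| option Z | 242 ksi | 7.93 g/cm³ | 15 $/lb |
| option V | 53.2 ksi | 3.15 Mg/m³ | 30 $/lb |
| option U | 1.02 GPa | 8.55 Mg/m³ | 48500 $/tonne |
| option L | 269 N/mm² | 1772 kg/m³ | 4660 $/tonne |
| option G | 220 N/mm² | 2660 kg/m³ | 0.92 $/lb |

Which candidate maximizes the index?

After converting to SI:
  option Y: σ_y = 74.00 MPa, ρ = 1250 kg/m³, cost = 7.230 $/kg
  option H: σ_y = 715.0 MPa, ρ = 1550 kg/m³, cost = 100.0 $/kg
  option Z: σ_y = 1669 MPa, ρ = 7930 kg/m³, cost = 33.07 $/kg
  option V: σ_y = 366.8 MPa, ρ = 3150 kg/m³, cost = 66.14 $/kg
  option U: σ_y = 1020 MPa, ρ = 8550 kg/m³, cost = 48.50 $/kg
  option L: σ_y = 269.0 MPa, ρ = 1772 kg/m³, cost = 4.660 $/kg
  option G: σ_y = 220.0 MPa, ρ = 2660 kg/m³, cost = 2.028 $/kg
  option G: M = 40.8 kN·m per $
  option L: M = 32.6 kN·m per $
  option Y: M = 8.19 kN·m per $
  option Z: M = 6.36 kN·m per $
  option H: M = 4.61 kN·m per $
  option U: M = 2.46 kN·m per $
  option V: M = 1.76 kN·m per $
Option G has the largest M.

option G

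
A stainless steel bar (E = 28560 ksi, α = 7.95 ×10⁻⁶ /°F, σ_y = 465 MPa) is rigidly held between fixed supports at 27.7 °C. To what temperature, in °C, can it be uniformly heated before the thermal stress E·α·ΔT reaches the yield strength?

E = 28560 ksi = 196.9 GPa.
α = 7.95×10⁻⁶/°F × 9/5 = 14.3×10⁻⁶/K.
E·α·ΔT = 465.0 MPa ⇒ ΔT = 465.0 / (196.9×10³ × 14.3×10⁻⁶) = 165.0 K.
T = 27.7 + 165.0 = 192.7 °C.

193 °C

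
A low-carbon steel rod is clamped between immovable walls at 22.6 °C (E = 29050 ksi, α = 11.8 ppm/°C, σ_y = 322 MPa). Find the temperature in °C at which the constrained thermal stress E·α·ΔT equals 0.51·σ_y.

E = 29050 ksi = 200.3 GPa.
E·α·ΔT = 164.2 MPa ⇒ ΔT = 164.2 / (200.3×10³ × 11.8×10⁻⁶) = 69.48 K.
T = 22.6 + 69.48 = 92.08 °C.

92.1 °C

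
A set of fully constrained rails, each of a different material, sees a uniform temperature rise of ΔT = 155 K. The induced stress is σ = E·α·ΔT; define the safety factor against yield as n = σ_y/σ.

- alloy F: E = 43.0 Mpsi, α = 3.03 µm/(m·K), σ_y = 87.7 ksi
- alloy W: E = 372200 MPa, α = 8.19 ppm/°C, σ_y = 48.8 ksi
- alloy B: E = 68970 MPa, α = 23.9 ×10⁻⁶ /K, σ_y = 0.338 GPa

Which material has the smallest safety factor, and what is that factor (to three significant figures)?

alloy W, n = 0.712

In consistent units (E in GPa, α in ×10⁻⁶/K, σ_y in MPa):
  alloy F: E = 296.5, α = 3.03, σ_y = 604.7 → σ = 139 MPa, n = 4.34
  alloy W: E = 372.2, α = 8.19, σ_y = 336.5 → σ = 472 MPa, n = 0.712
  alloy B: E = 68.97, α = 23.9, σ_y = 338.0 → σ = 255 MPa, n = 1.32
Smallest n: alloy W with n = 0.712.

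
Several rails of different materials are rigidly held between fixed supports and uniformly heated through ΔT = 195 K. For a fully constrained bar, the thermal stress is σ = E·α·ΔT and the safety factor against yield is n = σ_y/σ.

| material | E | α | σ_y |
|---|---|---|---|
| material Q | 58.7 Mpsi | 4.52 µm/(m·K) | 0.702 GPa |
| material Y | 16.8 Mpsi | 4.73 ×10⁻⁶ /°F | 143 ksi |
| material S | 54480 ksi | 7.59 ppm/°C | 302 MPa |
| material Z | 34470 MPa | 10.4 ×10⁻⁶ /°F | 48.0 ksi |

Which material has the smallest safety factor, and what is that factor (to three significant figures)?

material S, n = 0.543

Converting E to GPa, α to ×10⁻⁶/K, σ_y to MPa, then σ and n for each:
  material Q: E = 404.7, α = 4.52, σ_y = 702.0 → σ = 357 MPa, n = 1.97
  material Y: E = 115.8, α = 8.51, σ_y = 986.0 → σ = 192 MPa, n = 5.13
  material S: E = 375.6, α = 7.59, σ_y = 302.0 → σ = 556 MPa, n = 0.543
  material Z: E = 34.47, α = 18.7, σ_y = 330.9 → σ = 126 MPa, n = 2.63
Material S has the lowest safety factor, n = 0.543.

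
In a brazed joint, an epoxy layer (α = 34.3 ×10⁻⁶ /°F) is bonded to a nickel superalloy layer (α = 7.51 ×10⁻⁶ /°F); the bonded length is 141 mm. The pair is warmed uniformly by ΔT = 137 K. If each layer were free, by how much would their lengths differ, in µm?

932 µm

epoxy: α = 34.3×10⁻⁶/°F × 9/5 = 61.7×10⁻⁶/K.
nickel superalloy: α = 7.51×10⁻⁶/°F × 9/5 = 13.5×10⁻⁶/K.
Δα = |61.7 − 13.5|×10⁻⁶/K = 48.2×10⁻⁶/K.
ΔL_mismatch = Δα·L·ΔT = 48.2×10⁻⁶ × 141.0 mm × 137.0 K = 932 µm.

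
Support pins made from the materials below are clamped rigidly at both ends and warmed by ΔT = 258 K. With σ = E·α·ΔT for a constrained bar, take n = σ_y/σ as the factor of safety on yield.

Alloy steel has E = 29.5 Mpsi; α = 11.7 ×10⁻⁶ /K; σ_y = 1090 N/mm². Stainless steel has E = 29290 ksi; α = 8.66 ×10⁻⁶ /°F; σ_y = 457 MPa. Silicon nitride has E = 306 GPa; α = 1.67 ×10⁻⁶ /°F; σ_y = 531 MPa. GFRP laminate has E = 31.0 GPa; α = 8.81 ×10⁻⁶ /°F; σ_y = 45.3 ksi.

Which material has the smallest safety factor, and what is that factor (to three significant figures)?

stainless steel, n = 0.563

Converting E to GPa, α to ×10⁻⁶/K, σ_y to MPa, then σ and n for each:
  alloy steel: E = 203.4, α = 11.7, σ_y = 1090 → σ = 614 MPa, n = 1.78
  stainless steel: E = 201.9, α = 15.6, σ_y = 457.0 → σ = 812 MPa, n = 0.563
  silicon nitride: E = 306.0, α = 3.01, σ_y = 531.0 → σ = 237 MPa, n = 2.24
  GFRP laminate: E = 31.00, α = 15.9, σ_y = 312.3 → σ = 127 MPa, n = 2.46
The minimum is stainless steel at n = 0.563.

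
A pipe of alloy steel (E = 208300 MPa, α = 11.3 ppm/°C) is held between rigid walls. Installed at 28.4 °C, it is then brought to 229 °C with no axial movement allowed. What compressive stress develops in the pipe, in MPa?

472 MPa

E = 208300 MPa = 208.3 GPa.
ΔT = 200.6 K. Constrained thermal stress σ = E·α·ΔT = 208.3×10³ MPa × 11.3×10⁻⁶ × 200.6 = 472 MPa (compressive).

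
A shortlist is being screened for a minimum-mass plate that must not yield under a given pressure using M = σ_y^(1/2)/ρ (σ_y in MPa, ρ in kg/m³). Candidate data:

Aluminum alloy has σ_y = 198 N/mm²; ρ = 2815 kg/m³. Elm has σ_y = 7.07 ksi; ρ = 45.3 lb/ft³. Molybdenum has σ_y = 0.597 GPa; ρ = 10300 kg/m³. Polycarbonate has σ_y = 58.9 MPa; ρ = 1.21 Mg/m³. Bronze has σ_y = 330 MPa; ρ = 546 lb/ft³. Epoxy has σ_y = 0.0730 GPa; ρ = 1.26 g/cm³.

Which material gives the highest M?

elm

Convert each candidate to consistent units, then evaluate M:
  aluminum alloy: σ_y = 198.0 MPa, ρ = 2815 kg/m³
  elm: σ_y = 48.75 MPa, ρ = 725.6 kg/m³
  molybdenum: σ_y = 597.0 MPa, ρ = 10300 kg/m³
  polycarbonate: σ_y = 58.90 MPa, ρ = 1210 kg/m³
  bronze: σ_y = 330.0 MPa, ρ = 8746 kg/m³
  epoxy: σ_y = 73.00 MPa, ρ = 1260 kg/m³
  elm: M = 9.62×10⁻³
  epoxy: M = 6.78×10⁻³
  polycarbonate: M = 6.34×10⁻³
  aluminum alloy: M = 5.00×10⁻³
  molybdenum: M = 2.37×10⁻³
  bronze: M = 2.08×10⁻³
Highest index: elm.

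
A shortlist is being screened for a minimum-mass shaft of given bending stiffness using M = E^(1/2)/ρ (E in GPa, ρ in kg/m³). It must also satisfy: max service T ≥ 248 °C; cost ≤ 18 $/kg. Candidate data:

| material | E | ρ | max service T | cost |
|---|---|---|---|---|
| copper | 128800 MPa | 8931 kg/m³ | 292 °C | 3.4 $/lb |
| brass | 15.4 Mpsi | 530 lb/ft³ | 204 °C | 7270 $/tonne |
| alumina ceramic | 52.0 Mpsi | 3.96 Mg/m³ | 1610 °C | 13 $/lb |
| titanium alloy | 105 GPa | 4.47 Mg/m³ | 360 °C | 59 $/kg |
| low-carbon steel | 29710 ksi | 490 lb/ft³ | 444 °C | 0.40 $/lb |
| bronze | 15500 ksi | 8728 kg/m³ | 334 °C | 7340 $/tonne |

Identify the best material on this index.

Screen on constraints: max service T ≥ 248 °C; cost ≤ 18 $/kg. Survivors: copper, low-carbon steel, bronze.
After converting to SI:
  copper: E = 128.8 GPa, ρ = 8931 kg/m³
  low-carbon steel: E = 204.8 GPa, ρ = 7849 kg/m³
  bronze: E = 106.9 GPa, ρ = 8728 kg/m³
  low-carbon steel: M = 1.82×10⁻³
  copper: M = 1.27×10⁻³
  bronze: M = 1.18×10⁻³
The maximum is for low-carbon steel.

low-carbon steel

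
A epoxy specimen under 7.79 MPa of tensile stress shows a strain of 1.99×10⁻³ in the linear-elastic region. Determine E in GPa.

3.91 GPa

E = σ/ε = 7.79 MPa / 1.99×10⁻³ = 3915 MPa = 3.91 GPa.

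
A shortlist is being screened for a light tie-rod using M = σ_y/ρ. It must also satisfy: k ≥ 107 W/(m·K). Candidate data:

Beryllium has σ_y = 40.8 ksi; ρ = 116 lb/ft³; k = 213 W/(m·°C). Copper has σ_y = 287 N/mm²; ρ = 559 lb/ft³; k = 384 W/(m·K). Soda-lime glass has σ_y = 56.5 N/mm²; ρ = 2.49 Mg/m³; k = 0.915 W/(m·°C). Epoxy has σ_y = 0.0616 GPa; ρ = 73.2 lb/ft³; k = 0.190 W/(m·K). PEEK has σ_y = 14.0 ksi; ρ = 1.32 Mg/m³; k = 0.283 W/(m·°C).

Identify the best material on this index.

Screen on constraints: k ≥ 107 W/(m·K). Survivors: beryllium, copper.
Normalizing units and computing the index:
  beryllium: σ_y = 281.3 MPa, ρ = 1858 kg/m³
  copper: σ_y = 287.0 MPa, ρ = 8954 kg/m³
  beryllium: M = 151 kN·m/kg
  copper: M = 32.1 kN·m/kg
The maximum is for beryllium.

beryllium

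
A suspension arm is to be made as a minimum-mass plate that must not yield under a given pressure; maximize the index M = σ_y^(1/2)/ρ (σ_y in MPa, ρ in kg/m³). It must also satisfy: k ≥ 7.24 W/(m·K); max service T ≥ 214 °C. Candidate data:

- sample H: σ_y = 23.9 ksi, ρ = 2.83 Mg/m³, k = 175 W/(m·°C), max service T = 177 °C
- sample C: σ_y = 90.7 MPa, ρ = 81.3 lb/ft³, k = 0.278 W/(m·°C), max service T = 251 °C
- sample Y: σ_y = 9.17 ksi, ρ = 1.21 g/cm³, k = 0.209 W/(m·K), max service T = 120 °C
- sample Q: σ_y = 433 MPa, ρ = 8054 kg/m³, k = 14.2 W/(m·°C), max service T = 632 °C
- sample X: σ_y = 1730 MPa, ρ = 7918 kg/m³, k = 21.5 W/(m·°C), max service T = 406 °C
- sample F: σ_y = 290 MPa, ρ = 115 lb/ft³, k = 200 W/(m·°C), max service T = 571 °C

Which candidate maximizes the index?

Screen on constraints: k ≥ 7.24 W/(m·K); max service T ≥ 214 °C. Survivors: sample Q, sample X, sample F.
In SI units:
  sample Q: σ_y = 433.0 MPa, ρ = 8054 kg/m³
  sample X: σ_y = 1730 MPa, ρ = 7918 kg/m³
  sample F: σ_y = 290.0 MPa, ρ = 1842 kg/m³
  sample F: M = 9.24×10⁻³
  sample X: M = 5.25×10⁻³
  sample Q: M = 2.58×10⁻³
Highest index: sample F.

sample F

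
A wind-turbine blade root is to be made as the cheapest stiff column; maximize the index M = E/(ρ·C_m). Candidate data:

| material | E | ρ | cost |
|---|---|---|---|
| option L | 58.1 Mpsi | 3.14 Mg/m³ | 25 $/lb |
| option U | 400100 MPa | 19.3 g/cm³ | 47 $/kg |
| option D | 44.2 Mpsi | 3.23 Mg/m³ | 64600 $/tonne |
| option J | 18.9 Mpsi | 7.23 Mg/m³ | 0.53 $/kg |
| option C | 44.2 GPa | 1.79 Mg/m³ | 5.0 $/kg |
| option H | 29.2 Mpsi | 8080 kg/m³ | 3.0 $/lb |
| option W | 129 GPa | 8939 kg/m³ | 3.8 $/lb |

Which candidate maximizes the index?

Normalizing units and computing the index:
  option L: E = 400.6 GPa, ρ = 3140 kg/m³, cost = 55.11 $/kg
  option U: E = 400.1 GPa, ρ = 19300 kg/m³, cost = 47.00 $/kg
  option D: E = 304.7 GPa, ρ = 3230 kg/m³, cost = 64.60 $/kg
  option J: E = 130.3 GPa, ρ = 7230 kg/m³, cost = 0.5300 $/kg
  option C: E = 44.20 GPa, ρ = 1790 kg/m³, cost = 5.000 $/kg
  option H: E = 201.3 GPa, ρ = 8080 kg/m³, cost = 6.614 $/kg
  option W: E = 129.0 GPa, ρ = 8939 kg/m³, cost = 8.377 $/kg
  option J: M = 34.0 MN·m per $
  option C: M = 4.94 MN·m per $
  option H: M = 3.77 MN·m per $
  option L: M = 2.31 MN·m per $
  option W: M = 1.72 MN·m per $
  option D: M = 1.46 MN·m per $
  option U: M = 0.441 MN·m per $
Option J has the largest M.

option J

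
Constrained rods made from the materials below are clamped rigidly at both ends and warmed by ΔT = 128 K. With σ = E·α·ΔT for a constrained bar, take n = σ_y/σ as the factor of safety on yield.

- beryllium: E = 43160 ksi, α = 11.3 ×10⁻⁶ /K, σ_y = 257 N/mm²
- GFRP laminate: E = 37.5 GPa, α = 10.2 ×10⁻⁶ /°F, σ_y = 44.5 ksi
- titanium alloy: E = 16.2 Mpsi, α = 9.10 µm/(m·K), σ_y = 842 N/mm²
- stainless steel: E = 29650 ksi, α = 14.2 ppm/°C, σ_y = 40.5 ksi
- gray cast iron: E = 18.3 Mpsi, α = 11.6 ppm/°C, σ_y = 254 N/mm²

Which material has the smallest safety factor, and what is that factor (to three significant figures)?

beryllium, n = 0.597

With everything in SI (GPa, ×10⁻⁶/K, MPa):
  beryllium: E = 297.6, α = 11.3, σ_y = 257.0 → σ = 430 MPa, n = 0.597
  GFRP laminate: E = 37.50, α = 18.4, σ_y = 306.8 → σ = 88.1 MPa, n = 3.48
  titanium alloy: E = 111.7, α = 9.10, σ_y = 842.0 → σ = 130 MPa, n = 6.47
  stainless steel: E = 204.4, α = 14.2, σ_y = 279.2 → σ = 372 MPa, n = 0.752
  gray cast iron: E = 126.2, α = 11.6, σ_y = 254.0 → σ = 187 MPa, n = 1.36
The minimum is beryllium at n = 0.597.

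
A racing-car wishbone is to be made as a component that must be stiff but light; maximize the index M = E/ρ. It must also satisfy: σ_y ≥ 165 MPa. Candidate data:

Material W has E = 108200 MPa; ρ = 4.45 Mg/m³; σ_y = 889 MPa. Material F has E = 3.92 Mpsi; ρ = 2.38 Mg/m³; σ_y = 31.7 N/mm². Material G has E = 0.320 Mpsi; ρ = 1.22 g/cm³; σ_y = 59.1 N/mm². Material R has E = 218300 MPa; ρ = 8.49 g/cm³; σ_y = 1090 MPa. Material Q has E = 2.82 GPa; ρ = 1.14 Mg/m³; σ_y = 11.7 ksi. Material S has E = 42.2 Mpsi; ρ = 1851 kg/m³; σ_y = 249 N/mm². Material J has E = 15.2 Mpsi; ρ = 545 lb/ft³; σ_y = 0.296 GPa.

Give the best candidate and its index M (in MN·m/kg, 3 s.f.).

material S, M = 157 MN·m/kg

Screen on constraints: σ_y ≥ 165 MPa. Survivors: material W, material R, material S, material J.
Convert each candidate to consistent units, then evaluate M:
  material W: E = 108.2 GPa, ρ = 4450 kg/m³
  material R: E = 218.3 GPa, ρ = 8490 kg/m³
  material S: E = 291.0 GPa, ρ = 1851 kg/m³
  material J: E = 104.8 GPa, ρ = 8730 kg/m³
  material S: M = 157 MN·m/kg
  material R: M = 25.7 MN·m/kg
  material W: M = 24.3 MN·m/kg
  material J: M = 12.0 MN·m/kg
Material S ranks first.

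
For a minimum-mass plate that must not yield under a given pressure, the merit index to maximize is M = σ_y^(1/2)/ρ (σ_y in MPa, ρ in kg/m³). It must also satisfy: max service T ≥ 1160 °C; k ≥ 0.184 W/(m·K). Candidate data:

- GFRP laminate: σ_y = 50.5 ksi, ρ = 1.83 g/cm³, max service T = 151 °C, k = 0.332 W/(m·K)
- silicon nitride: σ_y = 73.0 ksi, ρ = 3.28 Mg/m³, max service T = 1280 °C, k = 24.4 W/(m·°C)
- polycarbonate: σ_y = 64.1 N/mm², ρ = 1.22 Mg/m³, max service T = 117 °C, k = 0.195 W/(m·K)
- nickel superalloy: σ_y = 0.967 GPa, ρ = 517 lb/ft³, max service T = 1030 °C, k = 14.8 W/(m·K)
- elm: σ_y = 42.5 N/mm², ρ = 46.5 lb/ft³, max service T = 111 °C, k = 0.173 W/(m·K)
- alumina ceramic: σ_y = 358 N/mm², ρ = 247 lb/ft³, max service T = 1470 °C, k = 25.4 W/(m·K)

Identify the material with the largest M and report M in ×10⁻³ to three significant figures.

Screen on constraints: max service T ≥ 1160 °C; k ≥ 0.184 W/(m·K). Survivors: silicon nitride, alumina ceramic.
In SI units:
  silicon nitride: σ_y = 503.3 MPa, ρ = 3280 kg/m³
  alumina ceramic: σ_y = 358.0 MPa, ρ = 3957 kg/m³
  silicon nitride: M = 6.84×10⁻³
  alumina ceramic: M = 4.78×10⁻³
Silicon nitride ranks first.

silicon nitride, M = 6.84×10⁻³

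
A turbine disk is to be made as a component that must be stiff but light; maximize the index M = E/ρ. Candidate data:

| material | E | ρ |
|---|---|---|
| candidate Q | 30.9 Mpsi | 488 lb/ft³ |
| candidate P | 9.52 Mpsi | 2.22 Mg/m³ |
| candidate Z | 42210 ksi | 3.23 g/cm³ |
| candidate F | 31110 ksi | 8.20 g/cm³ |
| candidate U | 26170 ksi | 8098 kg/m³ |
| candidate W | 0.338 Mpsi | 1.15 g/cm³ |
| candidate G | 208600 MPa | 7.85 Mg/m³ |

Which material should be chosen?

Convert each candidate to consistent units, then evaluate M:
  candidate Q: E = 213.0 GPa, ρ = 7817 kg/m³
  candidate P: E = 65.64 GPa, ρ = 2220 kg/m³
  candidate Z: E = 291.0 GPa, ρ = 3230 kg/m³
  candidate F: E = 214.5 GPa, ρ = 8200 kg/m³
  candidate U: E = 180.4 GPa, ρ = 8098 kg/m³
  candidate W: E = 2.330 GPa, ρ = 1150 kg/m³
  candidate G: E = 208.6 GPa, ρ = 7850 kg/m³
  candidate Z: M = 90.1 MN·m/kg
  candidate P: M = 29.6 MN·m/kg
  candidate Q: M = 27.3 MN·m/kg
  candidate G: M = 26.6 MN·m/kg
  candidate F: M = 26.2 MN·m/kg
  candidate U: M = 22.3 MN·m/kg
  candidate W: M = 2.03 MN·m/kg
Highest index: candidate Z.

candidate Z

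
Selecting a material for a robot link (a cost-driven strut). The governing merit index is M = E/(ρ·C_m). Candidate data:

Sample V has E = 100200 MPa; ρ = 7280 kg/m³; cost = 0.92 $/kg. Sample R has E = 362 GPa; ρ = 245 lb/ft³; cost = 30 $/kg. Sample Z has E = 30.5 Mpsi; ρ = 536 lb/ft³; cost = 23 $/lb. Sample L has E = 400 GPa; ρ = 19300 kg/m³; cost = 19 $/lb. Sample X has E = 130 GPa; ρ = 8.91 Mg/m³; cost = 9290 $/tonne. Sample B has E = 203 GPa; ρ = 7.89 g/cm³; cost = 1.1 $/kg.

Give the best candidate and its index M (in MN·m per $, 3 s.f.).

In SI units:
  sample V: E = 100.2 GPa, ρ = 7280 kg/m³, cost = 0.9200 $/kg
  sample R: E = 362.0 GPa, ρ = 3925 kg/m³, cost = 30.00 $/kg
  sample Z: E = 210.3 GPa, ρ = 8586 kg/m³, cost = 50.71 $/kg
  sample L: E = 400.0 GPa, ρ = 19300 kg/m³, cost = 41.89 $/kg
  sample X: E = 130.0 GPa, ρ = 8910 kg/m³, cost = 9.290 $/kg
  sample B: E = 203.0 GPa, ρ = 7890 kg/m³, cost = 1.100 $/kg
  sample B: M = 23.4 MN·m per $
  sample V: M = 15.0 MN·m per $
  sample R: M = 3.07 MN·m per $
  sample X: M = 1.57 MN·m per $
  sample L: M = 0.495 MN·m per $
  sample Z: M = 0.483 MN·m per $
Sample B has the largest M.

sample B, M = 23.4 MN·m per $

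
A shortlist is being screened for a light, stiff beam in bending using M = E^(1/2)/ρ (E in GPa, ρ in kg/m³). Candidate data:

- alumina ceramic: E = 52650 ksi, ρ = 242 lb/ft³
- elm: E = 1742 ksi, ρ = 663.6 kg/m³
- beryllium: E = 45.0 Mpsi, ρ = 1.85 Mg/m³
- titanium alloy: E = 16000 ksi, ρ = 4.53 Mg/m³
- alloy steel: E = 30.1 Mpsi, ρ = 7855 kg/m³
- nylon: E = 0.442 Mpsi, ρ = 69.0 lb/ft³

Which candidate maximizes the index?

beryllium

Convert each candidate to consistent units, then evaluate M:
  alumina ceramic: E = 363.0 GPa, ρ = 3876 kg/m³
  elm: E = 12.01 GPa, ρ = 663.6 kg/m³
  beryllium: E = 310.3 GPa, ρ = 1850 kg/m³
  titanium alloy: E = 110.3 GPa, ρ = 4530 kg/m³
  alloy steel: E = 207.5 GPa, ρ = 7855 kg/m³
  nylon: E = 3.047 GPa, ρ = 1105 kg/m³
  beryllium: M = 9.52×10⁻³
  elm: M = 5.22×10⁻³
  alumina ceramic: M = 4.91×10⁻³
  titanium alloy: M = 2.32×10⁻³
  alloy steel: M = 1.83×10⁻³
  nylon: M = 1.58×10⁻³
Highest index: beryllium.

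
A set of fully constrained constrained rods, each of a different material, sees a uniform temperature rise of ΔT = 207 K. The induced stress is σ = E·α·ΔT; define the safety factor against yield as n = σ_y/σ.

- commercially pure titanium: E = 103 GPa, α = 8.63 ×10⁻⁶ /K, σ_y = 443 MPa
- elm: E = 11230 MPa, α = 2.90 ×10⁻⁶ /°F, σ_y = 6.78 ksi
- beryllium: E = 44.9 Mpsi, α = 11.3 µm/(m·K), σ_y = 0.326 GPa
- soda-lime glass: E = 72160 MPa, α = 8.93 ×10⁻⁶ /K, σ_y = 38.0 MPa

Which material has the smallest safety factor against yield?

With everything in SI (GPa, ×10⁻⁶/K, MPa):
  commercially pure titanium: E = 103.0, α = 8.63, σ_y = 443.0 → σ = 184 MPa, n = 2.41
  elm: E = 11.23, α = 5.22, σ_y = 46.75 → σ = 12.1 MPa, n = 3.85
  beryllium: E = 309.6, α = 11.3, σ_y = 326.0 → σ = 724 MPa, n = 0.450
  soda-lime glass: E = 72.16, α = 8.93, σ_y = 38.00 → σ = 133 MPa, n = 0.285
Soda-lime glass has the lowest safety factor, n = 0.285.

soda-lime glass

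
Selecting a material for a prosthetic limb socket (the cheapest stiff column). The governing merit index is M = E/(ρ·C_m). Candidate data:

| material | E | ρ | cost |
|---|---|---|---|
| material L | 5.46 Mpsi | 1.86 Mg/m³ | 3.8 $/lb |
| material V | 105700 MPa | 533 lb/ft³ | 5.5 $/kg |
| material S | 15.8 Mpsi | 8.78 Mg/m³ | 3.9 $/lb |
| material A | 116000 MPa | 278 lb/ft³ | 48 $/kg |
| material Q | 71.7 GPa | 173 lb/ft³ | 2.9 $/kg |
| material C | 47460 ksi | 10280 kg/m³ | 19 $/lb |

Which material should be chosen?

material Q

In SI units:
  material L: E = 37.65 GPa, ρ = 1860 kg/m³, cost = 8.377 $/kg
  material V: E = 105.7 GPa, ρ = 8538 kg/m³, cost = 5.500 $/kg
  material S: E = 108.9 GPa, ρ = 8780 kg/m³, cost = 8.598 $/kg
  material A: E = 116.0 GPa, ρ = 4453 kg/m³, cost = 48.00 $/kg
  material Q: E = 71.70 GPa, ρ = 2771 kg/m³, cost = 2.900 $/kg
  material C: E = 327.2 GPa, ρ = 10280 kg/m³, cost = 41.89 $/kg
  material Q: M = 8.92 MN·m per $
  material L: M = 2.42 MN·m per $
  material V: M = 2.25 MN·m per $
  material S: M = 1.44 MN·m per $
  material C: M = 0.760 MN·m per $
  material A: M = 0.543 MN·m per $
Highest index: material Q.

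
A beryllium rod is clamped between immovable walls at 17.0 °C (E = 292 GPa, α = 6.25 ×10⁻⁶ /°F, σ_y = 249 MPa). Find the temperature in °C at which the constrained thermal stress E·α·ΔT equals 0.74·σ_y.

73.1 °C

α = 6.25×10⁻⁶/°F × 9/5 = 11.2×10⁻⁶/K.
E·α·ΔT = 184.3 MPa ⇒ ΔT = 184.3 / (292.0×10³ × 11.2×10⁻⁶) = 56.09 K.
T = 17.0 + 56.09 = 73.09 °C.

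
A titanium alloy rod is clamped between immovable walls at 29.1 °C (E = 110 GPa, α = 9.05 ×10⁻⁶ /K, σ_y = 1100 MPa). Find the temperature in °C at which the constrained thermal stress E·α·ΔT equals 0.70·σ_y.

803 °C

E·α·ΔT = 770.0 MPa ⇒ ΔT = 770.0 / (110.0×10³ × 9.05×10⁻⁶) = 773.5 K.
T = 29.1 + 773.5 = 802.6 °C.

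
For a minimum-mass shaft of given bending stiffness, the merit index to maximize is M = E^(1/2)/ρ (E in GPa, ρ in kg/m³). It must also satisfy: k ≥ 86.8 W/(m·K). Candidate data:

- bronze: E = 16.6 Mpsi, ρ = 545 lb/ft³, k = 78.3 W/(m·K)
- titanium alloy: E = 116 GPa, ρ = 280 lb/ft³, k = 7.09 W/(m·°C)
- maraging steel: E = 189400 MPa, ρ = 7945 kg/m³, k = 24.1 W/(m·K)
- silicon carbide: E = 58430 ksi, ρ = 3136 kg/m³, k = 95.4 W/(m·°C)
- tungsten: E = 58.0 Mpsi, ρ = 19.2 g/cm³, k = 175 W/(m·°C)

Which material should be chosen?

silicon carbide

Screen on constraints: k ≥ 86.8 W/(m·K). Survivors: silicon carbide, tungsten.
After converting to SI:
  silicon carbide: E = 402.9 GPa, ρ = 3136 kg/m³
  tungsten: E = 399.9 GPa, ρ = 19200 kg/m³
  silicon carbide: M = 6.40×10⁻³
  tungsten: M = 1.04×10⁻³
Silicon carbide ranks first.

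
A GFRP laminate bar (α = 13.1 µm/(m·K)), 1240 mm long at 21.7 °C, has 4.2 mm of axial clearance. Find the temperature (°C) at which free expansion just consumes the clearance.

280 °C

α·L₀·ΔT = 4.2 mm ⇒ ΔT = 4.2 / (13.1×10⁻⁶ × 1240.0) = 258.6 K.
T = 21.7 + 258.6 = 280.3 °C.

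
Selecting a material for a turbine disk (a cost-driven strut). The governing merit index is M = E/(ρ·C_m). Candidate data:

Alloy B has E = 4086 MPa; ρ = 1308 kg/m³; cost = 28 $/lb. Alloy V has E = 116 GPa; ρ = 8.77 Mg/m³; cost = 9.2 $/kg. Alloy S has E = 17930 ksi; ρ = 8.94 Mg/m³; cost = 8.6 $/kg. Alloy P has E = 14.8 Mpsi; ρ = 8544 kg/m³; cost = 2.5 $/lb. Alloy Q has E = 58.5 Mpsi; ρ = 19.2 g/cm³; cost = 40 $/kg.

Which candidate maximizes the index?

Convert each candidate to consistent units, then evaluate M:
  alloy B: E = 4.086 GPa, ρ = 1308 kg/m³, cost = 61.73 $/kg
  alloy V: E = 116.0 GPa, ρ = 8770 kg/m³, cost = 9.200 $/kg
  alloy S: E = 123.6 GPa, ρ = 8940 kg/m³, cost = 8.600 $/kg
  alloy P: E = 102.0 GPa, ρ = 8544 kg/m³, cost = 5.511 $/kg
  alloy Q: E = 403.3 GPa, ρ = 19200 kg/m³, cost = 40.00 $/kg
  alloy P: M = 2.17 MN·m per $
  alloy S: M = 1.61 MN·m per $
  alloy V: M = 1.44 MN·m per $
  alloy Q: M = 0.525 MN·m per $
  alloy B: M = 0.0506 MN·m per $
Alloy P ranks first.

alloy P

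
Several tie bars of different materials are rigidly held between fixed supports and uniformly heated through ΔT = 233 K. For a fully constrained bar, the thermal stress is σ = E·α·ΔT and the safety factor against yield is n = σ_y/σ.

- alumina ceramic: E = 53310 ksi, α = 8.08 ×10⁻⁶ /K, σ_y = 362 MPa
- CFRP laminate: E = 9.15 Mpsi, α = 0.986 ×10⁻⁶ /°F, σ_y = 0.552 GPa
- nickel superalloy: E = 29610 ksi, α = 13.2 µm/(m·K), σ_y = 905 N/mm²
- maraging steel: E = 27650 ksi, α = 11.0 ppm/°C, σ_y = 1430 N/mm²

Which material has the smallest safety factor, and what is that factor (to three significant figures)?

With everything in SI (GPa, ×10⁻⁶/K, MPa):
  alumina ceramic: E = 367.6, α = 8.08, σ_y = 362.0 → σ = 692 MPa, n = 0.523
  CFRP laminate: E = 63.09, α = 1.77, σ_y = 552.0 → σ = 26.1 MPa, n = 21.2
  nickel superalloy: E = 204.2, α = 13.2, σ_y = 905.0 → σ = 628 MPa, n = 1.44
  maraging steel: E = 190.6, α = 11.0, σ_y = 1430 → σ = 489 MPa, n = 2.93
The minimum is alumina ceramic at n = 0.523.

alumina ceramic, n = 0.523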